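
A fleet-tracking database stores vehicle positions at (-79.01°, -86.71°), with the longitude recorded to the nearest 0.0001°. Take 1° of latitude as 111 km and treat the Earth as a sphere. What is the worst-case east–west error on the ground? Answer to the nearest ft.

Rounding to 4 decimal places leaves the longitude within ±5e-05° of the true value.
One degree of longitude at 79.01° is 111000 × cos 79.01° ≈ 111000 × 0.1906 = 21160.8 m.
East–west error: 5e-05° × 21160.8 m/° ≈ 1.05804 m.
Converting: 1.05804 m × 3.2808 ft/m ≈ 3.4713 ft.

3 ft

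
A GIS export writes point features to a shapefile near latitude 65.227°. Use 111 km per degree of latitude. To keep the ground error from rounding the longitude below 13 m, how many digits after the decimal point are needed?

4 decimal places

At 65.227° one degree of longitude covers 111000 × cos 65.227° ≈ 111000 × 0.4190 ≈ 46511.7 m.
N decimal places → at most half a unit in the last place, 0.5 × 10⁻ᴺ° = 46511.7/2 × 10⁻ᴺ m.
Setting 23255.8 × 10⁻ᴺ ≤ 13 gives 10ᴺ ≥ 1789, i.e. N ≥ 3.25.
At 3 places the error can reach 23.3 m, but 4 places keeps it to 2.33 m.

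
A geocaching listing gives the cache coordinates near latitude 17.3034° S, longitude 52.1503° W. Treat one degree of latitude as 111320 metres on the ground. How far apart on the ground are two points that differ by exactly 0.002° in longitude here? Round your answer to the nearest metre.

0.002° of longitude at 17.3034° is 0.002 × 111320 × cos 17.3034° ≈ 0.002 × 106282 = 212.564 m.

213 metres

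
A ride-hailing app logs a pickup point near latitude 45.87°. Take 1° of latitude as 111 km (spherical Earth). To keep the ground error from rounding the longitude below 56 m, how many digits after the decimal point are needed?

At 45.87° one degree of longitude covers 111000 × cos 45.87° ≈ 111000 × 0.6963 ≈ 77288 m.
Rounding to N decimal places gives at most 0.5 × 10⁻ᴺ degrees of error, i.e. 0.5 × 10⁻ᴺ × 77288 m.
Need 0.5 × 77288 × 10⁻ᴺ ≤ 56 → 10⁻ᴺ ≤ 1.449e-03, so N ≥ 2.84.
N = 2 would give 386 m (too coarse); N = 3 gives 38.6 m ≤ 56 m.

3 decimal places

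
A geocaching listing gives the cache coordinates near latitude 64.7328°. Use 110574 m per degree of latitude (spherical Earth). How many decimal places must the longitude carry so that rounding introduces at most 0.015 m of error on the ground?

7 decimal places

At 64.7328° one degree of longitude covers 110574 × cos 64.7328° ≈ 110574 × 0.4268 ≈ 47197.4 m.
Rounding to N decimal places gives at most 0.5 × 10⁻ᴺ degrees of error, i.e. 0.5 × 10⁻ᴺ × 47197.4 m.
Need 0.5 × 47197.4 × 10⁻ᴺ ≤ 0.015 → 10⁻ᴺ ≤ 6.356e-07, so N ≥ 6.20.
So 7 decimal places suffice (0.00236 m); 6 would allow up to 0.0236 m.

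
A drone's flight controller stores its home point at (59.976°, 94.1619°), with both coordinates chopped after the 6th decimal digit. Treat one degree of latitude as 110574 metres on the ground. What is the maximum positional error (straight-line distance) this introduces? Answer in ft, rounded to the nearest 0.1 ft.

Truncating at 6 decimal places can drop up to a full unit in the last place, so each coordinate may be off by as much as 1e-06°.
North–south component: 1e-06° × 110574 = 0.110574 m.
Longitude error → 1e-06 × 110574 × cos 59.976° = 1e-06 × 110574 × 0.5004 ≈ 0.0553271 m.
The two errors are perpendicular, so the maximum displacement is √(0.110574² + 0.0553271²) ≈ 0.123643 m.
Converting: 0.123643 m × 3.2808 ft/m ≈ 0.40565 ft.

0.4 ft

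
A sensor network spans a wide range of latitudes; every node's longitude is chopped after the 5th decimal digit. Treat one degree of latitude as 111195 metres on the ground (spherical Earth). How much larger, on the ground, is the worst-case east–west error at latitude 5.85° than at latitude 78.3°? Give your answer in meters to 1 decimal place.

0.9 meters

Truncating at 5 decimal places can drop up to a full unit in the last place, so the longitude may be off by as much as 1e-05°.
Error at 5.85° = 1e-05° × 111195 × cos 5.85° ≈ 1.1119 × 0.9948 = 1.1062 m.
At 78.3°: 1e-05° × 111195 × cos 78.3° = 1e-05 × 111195 × 0.2028 ≈ 0.22549 m.
So the lower-latitude error exceeds the higher by 1.1062 − 0.22549 = 0.88067 m.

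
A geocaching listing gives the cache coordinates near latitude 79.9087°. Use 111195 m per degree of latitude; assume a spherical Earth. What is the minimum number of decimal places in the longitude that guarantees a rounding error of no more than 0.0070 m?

At 79.9087° one degree of longitude covers 111195 × cos 79.9087° ≈ 111195 × 0.1752 ≈ 19483.3 m.
N decimal places → at most half a unit in the last place, 0.5 × 10⁻ᴺ° = 19483.3/2 × 10⁻ᴺ m.
Need 0.5 × 19483.3 × 10⁻ᴺ ≤ 0.0070 → 10⁻ᴺ ≤ 7.186e-07, so N ≥ 6.14.
So 7 decimal places suffice (0.000974 m); 6 would allow up to 0.00974 m.

7 decimal places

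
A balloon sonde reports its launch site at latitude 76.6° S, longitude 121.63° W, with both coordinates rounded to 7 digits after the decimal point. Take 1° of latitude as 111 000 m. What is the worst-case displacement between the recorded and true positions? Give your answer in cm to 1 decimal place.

0.6 cm

Rounding to 7 decimal places leaves each coordinate within ±5e-08° of the true value.
Latitude error → 5e-08 × 111000 = 0.00555 m along the meridian.
Longitude error → 5e-08 × 111000 × cos 76.6° = 5e-08 × 111000 × 0.2317 ≈ 0.0012862 m.
Combining orthogonally: (0.00555² + 0.0012862²)^½ ≈ 0.00569709 m.
That is 0.00569709 m = 0.56971 cm.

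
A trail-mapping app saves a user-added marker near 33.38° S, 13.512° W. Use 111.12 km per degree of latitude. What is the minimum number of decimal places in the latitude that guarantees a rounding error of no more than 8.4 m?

One degree of latitude covers 111120 m.
Rounding to N decimal places gives at most 0.5 × 10⁻ᴺ degrees of error, i.e. 0.5 × 10⁻ᴺ × 111120 m.
Need 0.5 × 111120 × 10⁻ᴺ ≤ 8.4 → 10⁻ᴺ ≤ 1.512e-04, so N ≥ 3.82.
At 3 places the error can reach 55.6 m, but 4 places keeps it to 5.56 m.

4 decimal places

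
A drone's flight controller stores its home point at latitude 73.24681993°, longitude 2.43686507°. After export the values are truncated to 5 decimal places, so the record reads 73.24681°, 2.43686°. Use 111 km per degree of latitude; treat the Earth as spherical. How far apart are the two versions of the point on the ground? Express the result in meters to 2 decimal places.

1.11 meters

Δlat = 73.24681993 − 73.24681 = +0.00000993°; Δlon = 2.43686507 − 2.43686 = +0.00000507°.
North–south shift: 0.00000993 × 111000 = 1.10223 m.
E–W at 73.2468°: 0.00000507° × 111000 × cos 73.2468° = 0.00000507 × 111000 × 0.2882 ≈ 0.162218 m.
Hypotenuse of the two orthogonal shifts: √(1.10223² + 0.162218²) = 1.1141 m.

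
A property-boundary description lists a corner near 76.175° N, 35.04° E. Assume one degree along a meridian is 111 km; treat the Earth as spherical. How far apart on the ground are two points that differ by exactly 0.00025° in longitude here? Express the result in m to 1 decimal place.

6.6 m

One degree of longitude here spans 111000 × cos 76.175° = 111000 × 0.2390 ≈ 26524.2 m; 0.00025° of that is 6.63106 m.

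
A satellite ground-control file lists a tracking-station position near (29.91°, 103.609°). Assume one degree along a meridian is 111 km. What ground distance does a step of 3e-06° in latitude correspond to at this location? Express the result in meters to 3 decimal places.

0.333 meters

3e-06° × 111000 m/° = 0.333 m.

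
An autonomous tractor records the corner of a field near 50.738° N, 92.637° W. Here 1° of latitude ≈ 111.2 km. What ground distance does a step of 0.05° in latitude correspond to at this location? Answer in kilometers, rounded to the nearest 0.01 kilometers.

5.56 kilometers

0.05° × 111200 m/° = 5560 m.
That is 5560 m = 5.56 km.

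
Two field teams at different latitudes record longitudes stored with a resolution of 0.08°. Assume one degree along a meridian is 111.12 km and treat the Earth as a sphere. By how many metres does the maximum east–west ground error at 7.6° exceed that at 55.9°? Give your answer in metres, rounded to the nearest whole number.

1914 metres

With a 0.08° grid the true value lies within half a step, ±0.08°/2 = ±0.04°, of the stored one.
At 7.6°: 0.04° × 111120 × cos 7.6° = 0.04 × 111120 × 0.9912 ≈ 4405.8 m.
Error at 55.9° = 0.04° × 111120 × cos 55.9° ≈ 4444.8 × 0.5606 = 2491.9 m.
Difference: 4405.8 − 2491.9 = 1913.8 m.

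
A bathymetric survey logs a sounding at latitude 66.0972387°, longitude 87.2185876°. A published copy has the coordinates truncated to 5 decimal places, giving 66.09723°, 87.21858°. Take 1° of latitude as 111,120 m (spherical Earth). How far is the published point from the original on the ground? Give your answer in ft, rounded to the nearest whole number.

3 ft

The latitude changed by +0.0000087° and the longitude by +0.0000076°.
North–south shift: 0.0000087 × 111120 = 0.966744 m.
East–west at this latitude: 0.0000076° × 111120 × cos 66.0972° ≈ 0.0000076 × 45024.2 = 0.342184 m.
Hypotenuse of the two orthogonal shifts: √(0.966744² + 0.342184²) = 1.02552 m.
In feet: 1.02552 m ÷ 0.3048 ≈ 3.3646 ft.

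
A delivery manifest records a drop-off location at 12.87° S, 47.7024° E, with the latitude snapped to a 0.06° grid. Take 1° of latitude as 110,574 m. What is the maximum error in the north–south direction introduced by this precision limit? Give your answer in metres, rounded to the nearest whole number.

3317 metres

With a 0.06° grid the true value lies within half a step, ±0.06°/2 = ±0.03°, of the stored one.
So the N–S error is at most 0.03 × 110574 = 3317.22 m.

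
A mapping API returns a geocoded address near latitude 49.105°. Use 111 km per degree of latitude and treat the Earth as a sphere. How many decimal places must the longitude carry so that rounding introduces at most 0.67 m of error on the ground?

At 49.105° one degree of longitude covers 111000 × cos 49.105° ≈ 111000 × 0.6547 ≈ 72668.9 m.
With N decimal places the half-ulp bound is 0.5·10⁻ᴺ°, or 0.5·10⁻ᴺ × 72668.9 m on the ground.
Need 0.5 × 72668.9 × 10⁻ᴺ ≤ 0.67 → 10⁻ᴺ ≤ 1.844e-05, so N ≥ 4.73.
So 5 decimal places suffice (0.363 m); 4 would allow up to 3.63 m.

5 decimal places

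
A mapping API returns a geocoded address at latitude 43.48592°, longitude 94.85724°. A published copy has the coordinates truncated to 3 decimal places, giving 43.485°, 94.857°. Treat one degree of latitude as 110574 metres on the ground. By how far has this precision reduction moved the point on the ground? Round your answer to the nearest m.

104 m

The latitude changed by +0.00092° and the longitude by +0.00024°.
North–south shift: 0.00092 × 110574 = 101.728 m.
East–west at this latitude: 0.00024° × 110574 × cos 43.485° ≈ 0.00024 × 80227.5 = 19.2546 m.
Distance: √(101.728² + 19.2546²) ≈ 103.534 m.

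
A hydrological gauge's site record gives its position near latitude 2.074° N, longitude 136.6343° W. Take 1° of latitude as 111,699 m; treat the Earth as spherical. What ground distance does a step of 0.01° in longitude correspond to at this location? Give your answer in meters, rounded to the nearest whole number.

1116 meters

One degree of longitude here spans 111699 × cos 2.074° = 111699 × 0.9993 ≈ 111626 m; 0.01° of that is 1116.26 m.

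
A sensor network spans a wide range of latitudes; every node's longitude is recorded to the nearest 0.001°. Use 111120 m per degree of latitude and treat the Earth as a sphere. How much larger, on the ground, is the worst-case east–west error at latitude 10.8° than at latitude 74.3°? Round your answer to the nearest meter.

40 meters

Rounding to 3 decimal places leaves the longitude within ±0.0005° of the true value.
Error at 10.8° = 0.0005° × 111120 × cos 10.8° ≈ 55.56 × 0.9823 = 54.576 m.
Error at 74.3° = 0.0005° × 111120 × cos 74.3° ≈ 55.56 × 0.2706 = 15.035 m.
Difference: 54.576 − 15.035 = 39.541 m.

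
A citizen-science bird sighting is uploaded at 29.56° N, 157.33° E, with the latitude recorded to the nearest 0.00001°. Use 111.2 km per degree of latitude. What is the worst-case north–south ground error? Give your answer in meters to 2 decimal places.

0.56 meters

Rounding to 5 decimal places leaves the latitude within ±5e-06° of the true value.
North–south distance: 5e-06° × 111200 m/° = 0.556 m.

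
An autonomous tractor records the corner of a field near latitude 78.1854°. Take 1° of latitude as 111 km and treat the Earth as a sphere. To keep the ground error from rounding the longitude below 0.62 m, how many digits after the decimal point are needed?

At 78.1854° one degree of longitude covers 111000 × cos 78.1854° ≈ 111000 × 0.2047 ≈ 22726.7 m.
Rounding to N decimal places gives at most 0.5 × 10⁻ᴺ degrees of error, i.e. 0.5 × 10⁻ᴺ × 22726.7 m.
Setting 11363.4 × 10⁻ᴺ ≤ 0.62 gives 10ᴺ ≥ 1.833e+04, i.e. N ≥ 4.26.
At 4 places the error can reach 1.14 m, but 5 places keeps it to 0.114 m.

5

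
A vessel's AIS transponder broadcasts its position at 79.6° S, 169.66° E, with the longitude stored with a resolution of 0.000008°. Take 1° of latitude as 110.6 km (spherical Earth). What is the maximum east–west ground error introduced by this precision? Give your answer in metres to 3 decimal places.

With a 0.000008° grid the true value lies within half a step, ±0.000008°/2 = ±4e-06°, of the stored one.
At latitude 79.6° a degree of longitude spans 110600 m × cos 79.6° = 110600 × 0.1805 ≈ 19965.4 m.
So at most 4e-06° × 19965.4 ≈ 0.0798617 m east–west.

0.080 metres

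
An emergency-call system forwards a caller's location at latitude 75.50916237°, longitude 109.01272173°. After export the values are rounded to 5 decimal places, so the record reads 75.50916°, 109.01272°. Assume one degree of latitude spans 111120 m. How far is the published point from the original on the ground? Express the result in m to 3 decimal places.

0.268 m

The latitude changed by +0.00000237° and the longitude by +0.00000173°.
N–S: 0.00000237° × 111120 m/° = 0.263354 m.
E–W at 75.5092°: 0.00000173° × 111120 × cos 75.5092° = 0.00000173 × 111120 × 0.2502 ≈ 0.0481027 m.
Hypotenuse of the two orthogonal shifts: √(0.263354² + 0.0481027²) = 0.267711 m.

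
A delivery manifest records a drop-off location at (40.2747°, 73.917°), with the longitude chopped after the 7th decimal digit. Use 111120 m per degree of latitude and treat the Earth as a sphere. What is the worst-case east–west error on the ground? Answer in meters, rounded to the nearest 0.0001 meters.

Truncating at 7 decimal places can drop up to a full unit in the last place, so the longitude may be off by as much as 1e-07°.
Parallels shrink by cos φ, so at 40.2747° a degree of longitude is 111120 × 0.7630 ≈ 84779.4 m.
East–west error: 1e-07° × 84779.4 m/° ≈ 0.00847794 m.

0.0085 meters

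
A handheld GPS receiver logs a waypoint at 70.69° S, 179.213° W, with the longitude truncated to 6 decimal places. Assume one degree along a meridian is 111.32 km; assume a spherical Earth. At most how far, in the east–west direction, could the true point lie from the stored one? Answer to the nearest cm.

4 cm

Truncating at 6 decimal places can drop up to a full unit in the last place, so the longitude may be off by as much as 1e-06°.
One degree of longitude at 70.69° is 111320 × cos 70.69° ≈ 111320 × 0.3307 = 36811.2 m.
East–west error: 1e-06° × 36811.2 m/° ≈ 0.0368112 m.
That is 0.0368112 m = 3.6811 cm.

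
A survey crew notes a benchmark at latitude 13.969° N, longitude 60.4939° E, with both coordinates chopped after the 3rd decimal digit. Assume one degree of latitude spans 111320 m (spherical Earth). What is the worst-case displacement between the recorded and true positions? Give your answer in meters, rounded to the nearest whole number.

Truncating at 3 decimal places can drop up to a full unit in the last place, so each coordinate may be off by as much as 0.001°.
N–S: 0.001° × 111320 m/° = 111.32 m.
Longitude error → 0.001 × 111320 × cos 13.969° = 0.001 × 111320 × 0.9704 ≈ 108.028 m.
The two errors are perpendicular, so the maximum displacement is √(111.32² + 108.028²) ≈ 155.12 m.

155 meters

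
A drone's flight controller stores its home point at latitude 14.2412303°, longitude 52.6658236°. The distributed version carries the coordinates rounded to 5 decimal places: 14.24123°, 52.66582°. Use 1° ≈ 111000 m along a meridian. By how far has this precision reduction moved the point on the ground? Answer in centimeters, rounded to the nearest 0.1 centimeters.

Δlat = 14.2412303 − 14.24123 = +0.0000003°; Δlon = 52.6658236 − 52.66582 = +0.0000036°.
North–south shift: 0.0000003 × 111000 = 0.0333 m.
East–west at this latitude: 0.0000036° × 111000 × cos 14.2412° ≈ 0.0000036 × 107589 = 0.38732 m.
Distance: √(0.0333² + 0.38732²) ≈ 0.388749 m.
That is 0.388749 m = 38.875 cm.

38.9 centimeters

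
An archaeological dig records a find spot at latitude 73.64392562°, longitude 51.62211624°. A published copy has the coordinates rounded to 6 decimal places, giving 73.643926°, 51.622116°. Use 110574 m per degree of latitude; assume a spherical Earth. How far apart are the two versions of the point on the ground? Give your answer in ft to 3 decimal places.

0.140 ft

The latitude changed by -0.00000038° and the longitude by +0.00000024°.
N–S: -0.00000038° × 110574 m/° = -0.0420181 m.
E–W at 73.6439°: 0.00000024° × 110574 × cos 73.6439° = 0.00000024 × 110574 × 0.2816 ≈ 0.00747319 m.
Combined displacement = (0.0420181² + 0.00747319²)^½ ≈ 0.0426775 m.
In feet: 0.0426775 m ÷ 0.3048 ≈ 0.14002 ft.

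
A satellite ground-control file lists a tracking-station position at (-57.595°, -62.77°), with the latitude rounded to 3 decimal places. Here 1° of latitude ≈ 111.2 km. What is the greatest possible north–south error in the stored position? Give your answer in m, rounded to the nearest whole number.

Rounding to 3 decimal places leaves the latitude within ±0.0005° of the true value.
Along the meridian that is 0.0005° × 111200 m/° = 55.6 m.

56 m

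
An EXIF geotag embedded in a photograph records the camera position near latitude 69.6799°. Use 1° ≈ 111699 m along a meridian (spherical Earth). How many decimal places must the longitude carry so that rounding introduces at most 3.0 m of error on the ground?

At 69.6799° one degree of longitude covers 111699 × cos 69.6799° ≈ 111699 × 0.3473 ≈ 38789.1 m.
With N decimal places the half-ulp bound is 0.5·10⁻ᴺ°, or 0.5·10⁻ᴺ × 38789.1 m on the ground.
Need 0.5 × 38789.1 × 10⁻ᴺ ≤ 3.0 → 10⁻ᴺ ≤ 1.547e-04, so N ≥ 3.81.
So 4 decimal places suffice (1.94 m); 3 would allow up to 19.4 m.

4 decimal places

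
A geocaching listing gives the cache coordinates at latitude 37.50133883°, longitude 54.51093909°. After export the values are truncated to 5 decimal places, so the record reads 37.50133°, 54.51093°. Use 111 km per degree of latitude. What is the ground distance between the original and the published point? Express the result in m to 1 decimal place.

1.3 m

Δlat = 37.50133883 − 37.50133 = +0.00000883°; Δlon = 54.51093909 − 54.51093 = +0.00000909°.
N–S: 0.00000883° × 111000 m/° = 0.98013 m.
East–west at this latitude: 0.00000909° × 111000 × cos 37.5013° ≈ 0.00000909 × 88060.7 = 0.800471 m.
Distance: √(0.98013² + 0.800471²) ≈ 1.26547 m.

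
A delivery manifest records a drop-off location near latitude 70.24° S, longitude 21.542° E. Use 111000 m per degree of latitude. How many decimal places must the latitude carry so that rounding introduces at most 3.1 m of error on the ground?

One degree of latitude covers 111000 m.
With N decimal places the half-ulp bound is 0.5·10⁻ᴺ°, or 0.5·10⁻ᴺ × 111000 m on the ground.
Need 0.5 × 111000 × 10⁻ᴺ ≤ 3.1 → 10⁻ᴺ ≤ 5.586e-05, so N ≥ 4.25.
So 5 decimal places suffice (0.555 m); 4 would allow up to 5.55 m.

5 decimal places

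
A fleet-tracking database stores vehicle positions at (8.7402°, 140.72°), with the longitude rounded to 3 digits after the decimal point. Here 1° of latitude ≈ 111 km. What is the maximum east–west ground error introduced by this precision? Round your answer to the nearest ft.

180 ft

Rounding to 3 decimal places leaves the longitude within ±0.0005° of the true value.
Parallels shrink by cos φ, so at 8.7402° a degree of longitude is 111000 × 0.9884 ≈ 109711 m.
East–west error: 0.0005° × 109711 m/° ≈ 54.8555 m.
Converting: 54.8555 m × 3.2808 ft/m ≈ 179.97 ft.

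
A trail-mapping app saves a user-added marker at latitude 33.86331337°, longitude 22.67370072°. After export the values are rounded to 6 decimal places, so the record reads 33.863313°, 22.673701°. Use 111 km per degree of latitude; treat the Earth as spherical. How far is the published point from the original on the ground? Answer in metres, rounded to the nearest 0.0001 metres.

The latitude changed by +0.00000037° and the longitude by -0.00000028°.
North–south shift: 0.00000037 × 111000 = 0.04107 m.
E–W at 33.8633°: -0.00000028° × 111000 × cos 33.8633° = -0.00000028 × 111000 × 0.8304 ≈ -0.0258079 m.
Hypotenuse of the two orthogonal shifts: √(0.04107² + 0.0258079²) = 0.0485056 m.

0.0485 metres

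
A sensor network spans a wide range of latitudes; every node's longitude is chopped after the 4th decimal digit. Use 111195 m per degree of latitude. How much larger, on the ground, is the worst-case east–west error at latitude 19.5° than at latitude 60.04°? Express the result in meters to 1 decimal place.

4.9 meters

Truncating at 4 decimal places can drop up to a full unit in the last place, so the longitude may be off by as much as 0.0001°.
At 19.5°: 0.0001° × 111195 × cos 19.5° = 0.0001 × 111195 × 0.9426 ≈ 10.482 m.
Error at 60.04° = 0.0001° × 111195 × cos 60.04° ≈ 11.12 × 0.4994 = 5.553 m.
Difference: 10.482 − 5.553 = 4.9287 m.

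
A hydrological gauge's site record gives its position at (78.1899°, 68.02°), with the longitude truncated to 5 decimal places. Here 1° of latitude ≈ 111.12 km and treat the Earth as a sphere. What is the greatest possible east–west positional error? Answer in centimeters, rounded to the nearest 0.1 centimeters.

Truncating at 5 decimal places can drop up to a full unit in the last place, so the longitude may be off by as much as 1e-05°.
At latitude 78.1899° a degree of longitude spans 111120 m × cos 78.1899° = 111120 × 0.2047 ≈ 22742.8 m.
So at most 1e-05° × 22742.8 ≈ 0.227428 m east–west.
That is 0.227428 m = 22.743 cm.

22.7 centimeters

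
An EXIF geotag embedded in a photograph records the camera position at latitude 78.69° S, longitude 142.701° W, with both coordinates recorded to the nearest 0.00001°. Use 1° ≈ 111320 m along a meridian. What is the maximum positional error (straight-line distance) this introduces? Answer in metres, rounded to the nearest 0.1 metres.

Rounding to 5 decimal places leaves each coordinate within ±5e-06° of the true value.
N–S: 5e-06° × 111320 m/° = 0.5566 m.
East–west component at 78.69°: 5e-06° × 111320 × cos 78.69° ≈ 5e-06 × 21831.8 ≈ 0.109159 m.
Combining orthogonally: (0.5566² + 0.109159²)^½ ≈ 0.567203 m.

0.6 metres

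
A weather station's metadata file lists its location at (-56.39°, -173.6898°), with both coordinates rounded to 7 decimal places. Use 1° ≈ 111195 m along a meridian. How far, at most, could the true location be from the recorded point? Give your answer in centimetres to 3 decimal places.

Rounding to 7 decimal places leaves each coordinate within ±5e-08° of the true value.
N–S: 5e-08° × 111195 m/° = 0.00555975 m.
East–west component at 56.39°: 5e-08° × 111195 × cos 56.39° ≈ 5e-08 × 61550.5 ≈ 0.00307753 m.
Combining orthogonally: (0.00555975² + 0.00307753²)^½ ≈ 0.00635468 m.
That is 0.00635468 m = 0.63547 cm.

0.635 centimetres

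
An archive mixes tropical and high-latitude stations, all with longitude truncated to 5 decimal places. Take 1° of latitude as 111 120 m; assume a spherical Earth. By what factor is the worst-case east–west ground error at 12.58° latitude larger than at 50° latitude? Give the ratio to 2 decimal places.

1.52

Truncating at 5 decimal places can drop up to a full unit in the last place, so the longitude may be off by as much as 1e-05°.
At 12.58°: 1e-05° × 111120 × cos 12.58° = 1e-05 × 111120 × 0.9760 ≈ 1.0845 m.
At 50°: 1e-05° × 111120 × cos 50° = 1e-05 × 111120 × 0.6428 ≈ 0.71427 m.
The ratio reduces to cos 12.58° / cos 50° = 0.9760/0.6428 ≈ 1.5184.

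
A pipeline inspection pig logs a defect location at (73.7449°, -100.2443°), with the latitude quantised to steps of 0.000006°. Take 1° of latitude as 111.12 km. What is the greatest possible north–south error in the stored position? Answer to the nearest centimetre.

With a 0.000006° grid the true value lies within half a step, ±0.000006°/2 = ±3e-06°, of the stored one.
North–south distance: 3e-06° × 111120 m/° = 0.33336 m.
That is 0.33336 m = 33.336 cm.

33 centimetres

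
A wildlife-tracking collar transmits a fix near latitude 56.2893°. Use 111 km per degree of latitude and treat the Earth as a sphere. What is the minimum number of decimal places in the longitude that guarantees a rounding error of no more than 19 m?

At 56.2893° one degree of longitude covers 111000 × cos 56.2893° ≈ 111000 × 0.5550 ≈ 61605 m.
Rounding to N decimal places gives at most 0.5 × 10⁻ᴺ degrees of error, i.e. 0.5 × 10⁻ᴺ × 61605 m.
Setting 30802.5 × 10⁻ᴺ ≤ 19 gives 10ᴺ ≥ 1621, i.e. N ≥ 3.21.
At 3 places the error can reach 30.8 m, but 4 places keeps it to 3.08 m.

4 decimal places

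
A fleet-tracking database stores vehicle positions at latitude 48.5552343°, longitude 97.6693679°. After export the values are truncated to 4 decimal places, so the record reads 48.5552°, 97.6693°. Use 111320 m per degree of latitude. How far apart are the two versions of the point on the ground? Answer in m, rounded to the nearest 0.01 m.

6.29 m

Δlat = 48.5552343 − 48.5552 = +0.0000343°; Δlon = 97.6693679 − 97.6693 = +0.0000679°.
N–S: 0.0000343° × 111320 m/° = 3.81828 m.
E–W at 48.5552°: 0.0000679° × 111320 × cos 48.5552° = 0.0000679 × 111320 × 0.6619 ≈ 5.00304 m.
Hypotenuse of the two orthogonal shifts: √(3.81828² + 5.00304²) = 6.29362 m.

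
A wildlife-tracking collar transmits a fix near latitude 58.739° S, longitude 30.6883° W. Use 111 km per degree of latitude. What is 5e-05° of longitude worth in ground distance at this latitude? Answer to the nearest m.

3 m

5e-05° of longitude at 58.739° is 5e-05 × 111000 × cos 58.739° ≈ 5e-05 × 57602 = 2.8801 m.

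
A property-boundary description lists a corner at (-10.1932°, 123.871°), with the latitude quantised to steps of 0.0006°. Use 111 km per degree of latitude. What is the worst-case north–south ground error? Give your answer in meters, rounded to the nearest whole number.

33 meters

With a 0.0006° grid the true value lies within half a step, ±0.0006°/2 = ±0.0003°, of the stored one.
So the N–S error is at most 0.0003 × 111000 = 33.3 m.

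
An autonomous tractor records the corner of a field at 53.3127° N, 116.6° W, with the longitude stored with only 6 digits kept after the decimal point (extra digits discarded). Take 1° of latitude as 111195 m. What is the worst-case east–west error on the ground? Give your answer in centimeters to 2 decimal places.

Truncating at 6 decimal places can drop up to a full unit in the last place, so the longitude may be off by as much as 1e-06°.
One degree of longitude at 53.3127° is 111195 × cos 53.3127° ≈ 111195 × 0.5974 = 66433.2 m.
Maximum E–W displacement: 1e-06 × 66433.2 = 0.0664332 m.
That is 0.0664332 m = 6.6433 cm.

6.64 centimeters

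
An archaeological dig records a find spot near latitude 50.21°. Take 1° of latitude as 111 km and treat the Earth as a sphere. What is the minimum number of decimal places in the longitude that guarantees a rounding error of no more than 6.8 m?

4 decimal places

At 50.21° one degree of longitude covers 111000 × cos 50.21° ≈ 111000 × 0.6400 ≈ 71037.3 m.
N decimal places → at most half a unit in the last place, 0.5 × 10⁻ᴺ° = 71037.3/2 × 10⁻ᴺ m.
Need 0.5 × 71037.3 × 10⁻ᴺ ≤ 6.8 → 10⁻ᴺ ≤ 1.914e-04, so N ≥ 3.72.
At 3 places the error can reach 35.5 m, but 4 places keeps it to 3.55 m.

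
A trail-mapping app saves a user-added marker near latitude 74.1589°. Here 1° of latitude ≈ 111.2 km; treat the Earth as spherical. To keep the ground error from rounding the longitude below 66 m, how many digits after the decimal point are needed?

3 decimal places

At 74.1589° one degree of longitude covers 111200 × cos 74.1589° ≈ 111200 × 0.2730 ≈ 30354.3 m.
With N decimal places the half-ulp bound is 0.5·10⁻ᴺ°, or 0.5·10⁻ᴺ × 30354.3 m on the ground.
Setting 15177.2 × 10⁻ᴺ ≤ 66 gives 10ᴺ ≥ 230, i.e. N ≥ 2.36.
At 2 places the error can reach 152 m, but 3 places keeps it to 15.2 m.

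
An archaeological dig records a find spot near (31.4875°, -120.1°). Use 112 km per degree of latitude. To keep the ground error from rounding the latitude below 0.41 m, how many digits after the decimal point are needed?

6 decimal places

One degree of latitude covers 112000 m.
N decimal places → at most half a unit in the last place, 0.5 × 10⁻ᴺ° = 112000/2 × 10⁻ᴺ m.
Need 0.5 × 112000 × 10⁻ᴺ ≤ 0.41 → 10⁻ᴺ ≤ 7.321e-06, so N ≥ 5.14.
N = 5 would give 0.56 m (too coarse); N = 6 gives 0.056 m ≤ 0.41 m.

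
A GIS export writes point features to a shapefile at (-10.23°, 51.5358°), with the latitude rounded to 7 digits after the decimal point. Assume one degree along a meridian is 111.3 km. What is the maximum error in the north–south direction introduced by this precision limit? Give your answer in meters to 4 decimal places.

0.0056 meters

Rounding to 7 decimal places leaves the latitude within ±5e-08° of the true value.
Along the meridian that is 5e-08° × 111300 m/° = 0.005565 m.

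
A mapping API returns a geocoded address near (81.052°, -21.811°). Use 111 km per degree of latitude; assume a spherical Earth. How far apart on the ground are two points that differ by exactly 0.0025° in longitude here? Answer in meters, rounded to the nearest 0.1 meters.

43.2 meters

0.0025° of longitude at 81.052° is 0.0025 × 111000 × cos 81.052° ≈ 0.0025 × 17264.7 = 43.1618 m.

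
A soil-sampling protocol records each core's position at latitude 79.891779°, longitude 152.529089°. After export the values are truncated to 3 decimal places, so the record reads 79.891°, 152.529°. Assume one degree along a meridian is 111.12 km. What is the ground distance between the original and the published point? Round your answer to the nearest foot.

284 feet

Δlat = 79.891779 − 79.891 = +0.000779°; Δlon = 152.529089 − 152.529 = +0.000089°.
N–S: 0.000779° × 111120 m/° = 86.5625 m.
East–west at this latitude: 0.000089° × 111120 × cos 79.891° ≈ 0.000089 × 19503.9 = 1.73585 m.
Distance: √(86.5625² + 1.73585²) ≈ 86.5799 m.
Converting: 86.5799 m × 3.2808 ft/m ≈ 284.05 ft.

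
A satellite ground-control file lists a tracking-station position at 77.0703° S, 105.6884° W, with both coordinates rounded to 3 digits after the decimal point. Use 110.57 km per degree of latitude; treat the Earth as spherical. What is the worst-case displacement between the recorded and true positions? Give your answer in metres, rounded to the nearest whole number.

Rounding to 3 decimal places leaves each coordinate within ±0.0005° of the true value.
N–S: 0.0005° × 110570 m/° = 55.285 m.
E–W at 77.0703°: 0.0005° × 110570 × cos 77.0703° = 0.0005 × 110570 × 0.2238 ≈ 12.3703 m.
The two errors are perpendicular, so the maximum displacement is √(55.285² + 12.3703²) ≈ 56.6521 m.

57 metres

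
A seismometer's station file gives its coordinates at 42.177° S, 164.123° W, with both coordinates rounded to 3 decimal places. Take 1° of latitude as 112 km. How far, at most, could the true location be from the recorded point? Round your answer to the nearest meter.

Rounding to 3 decimal places leaves each coordinate within ±0.0005° of the true value.
N–S: 0.0005° × 112000 m/° = 56 m.
East–west component at 42.177°: 0.0005° × 112000 × cos 42.177° ≈ 0.0005 × 83000.3 ≈ 41.5002 m.
Worst case both components are at the extreme and orthogonal: √(56² + 41.5002²) ≈ 69.7012 m.

70 meters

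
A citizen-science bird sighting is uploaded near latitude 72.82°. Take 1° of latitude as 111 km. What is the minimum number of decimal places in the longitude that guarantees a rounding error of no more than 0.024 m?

6

At 72.82° one degree of longitude covers 111000 × cos 72.82° ≈ 111000 × 0.2954 ≈ 32786.6 m.
With N decimal places the half-ulp bound is 0.5·10⁻ᴺ°, or 0.5·10⁻ᴺ × 32786.6 m on the ground.
Need 0.5 × 32786.6 × 10⁻ᴺ ≤ 0.024 → 10⁻ᴺ ≤ 1.464e-06, so N ≥ 5.83.
At 5 places the error can reach 0.164 m, but 6 places keeps it to 0.0164 m.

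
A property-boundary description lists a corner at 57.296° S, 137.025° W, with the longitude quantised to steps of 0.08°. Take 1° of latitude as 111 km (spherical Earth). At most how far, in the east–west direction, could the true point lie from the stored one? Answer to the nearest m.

With a 0.08° grid the true value lies within half a step, ±0.08°/2 = ±0.04°, of the stored one.
Parallels shrink by cos φ, so at 57.296° a degree of longitude is 111000 × 0.5403 ≈ 59973.2 m.
Maximum E–W displacement: 0.04 × 59973.2 = 2398.93 m.

2399 m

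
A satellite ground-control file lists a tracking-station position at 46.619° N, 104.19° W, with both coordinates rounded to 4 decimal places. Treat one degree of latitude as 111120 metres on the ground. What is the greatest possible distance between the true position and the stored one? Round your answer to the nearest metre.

Rounding to 4 decimal places leaves each coordinate within ±5e-05° of the true value.
N–S: 5e-05° × 111120 m/° = 5.556 m.
E–W at 46.619°: 5e-05° × 111120 × cos 46.619° = 5e-05 × 111120 × 0.6868 ≈ 3.81612 m.
Worst case both components are at the extreme and orthogonal: √(5.556² + 3.81612²) ≈ 6.74032 m.

7 metres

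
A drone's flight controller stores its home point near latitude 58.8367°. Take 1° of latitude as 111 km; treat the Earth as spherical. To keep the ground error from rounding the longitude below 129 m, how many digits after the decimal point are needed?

3

At 58.8367° one degree of longitude covers 111000 × cos 58.8367° ≈ 111000 × 0.5175 ≈ 57440.2 m.
With N decimal places the half-ulp bound is 0.5·10⁻ᴺ°, or 0.5·10⁻ᴺ × 57440.2 m on the ground.
Need 0.5 × 57440.2 × 10⁻ᴺ ≤ 129 → 10⁻ᴺ ≤ 4.492e-03, so N ≥ 2.35.
So 3 decimal places suffice (28.7 m); 2 would allow up to 287 m.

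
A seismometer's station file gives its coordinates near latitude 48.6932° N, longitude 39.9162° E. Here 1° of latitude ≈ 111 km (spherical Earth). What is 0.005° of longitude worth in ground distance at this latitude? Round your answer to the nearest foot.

1202 feet

0.005° of longitude at 48.6932° is 0.005 × 111000 × cos 48.6932° ≈ 0.005 × 73270.1 = 366.35 m.
In feet: 366.35 m ÷ 0.3048 ≈ 1201.9 ft.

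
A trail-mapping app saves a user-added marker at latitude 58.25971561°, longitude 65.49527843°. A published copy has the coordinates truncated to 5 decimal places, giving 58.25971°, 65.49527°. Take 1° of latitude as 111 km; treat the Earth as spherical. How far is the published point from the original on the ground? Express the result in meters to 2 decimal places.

The latitude changed by +0.00000561° and the longitude by +0.00000843°.
North–south shift: 0.00000561 × 111000 = 0.62271 m.
E–W at 58.2597°: 0.00000843° × 111000 × cos 58.2597° = 0.00000843 × 111000 × 0.5261 ≈ 0.492259 m.
Distance: √(0.62271² + 0.492259²) ≈ 0.79378 m.

0.79 meters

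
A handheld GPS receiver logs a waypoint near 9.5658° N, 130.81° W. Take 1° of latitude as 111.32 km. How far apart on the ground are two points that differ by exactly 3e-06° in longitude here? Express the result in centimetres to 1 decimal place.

32.9 centimetres

At 9.5658° a degree of longitude is 111320 × cos 9.5658° ≈ 109772 m, so 3e-06° corresponds to 0.329316 m.
That is 0.329316 m = 32.932 cm.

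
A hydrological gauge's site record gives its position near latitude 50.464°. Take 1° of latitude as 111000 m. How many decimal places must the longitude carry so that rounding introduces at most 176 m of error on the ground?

At 50.464° one degree of longitude covers 111000 × cos 50.464° ≈ 111000 × 0.6366 ≈ 70658.5 m.
With N decimal places the half-ulp bound is 0.5·10⁻ᴺ°, or 0.5·10⁻ᴺ × 70658.5 m on the ground.
Need 0.5 × 70658.5 × 10⁻ᴺ ≤ 176 → 10⁻ᴺ ≤ 4.982e-03, so N ≥ 2.30.
At 2 places the error can reach 353 m, but 3 places keeps it to 35.3 m.

3 decimal places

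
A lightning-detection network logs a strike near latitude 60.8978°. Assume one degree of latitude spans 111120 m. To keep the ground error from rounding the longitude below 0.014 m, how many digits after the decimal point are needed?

At 60.8978° one degree of longitude covers 111120 × cos 60.8978° ≈ 111120 × 0.4864 ≈ 54045.3 m.
Rounding to N decimal places gives at most 0.5 × 10⁻ᴺ degrees of error, i.e. 0.5 × 10⁻ᴺ × 54045.3 m.
Need 0.5 × 54045.3 × 10⁻ᴺ ≤ 0.014 → 10⁻ᴺ ≤ 5.181e-07, so N ≥ 6.29.
So 7 decimal places suffice (0.0027 m); 6 would allow up to 0.027 m.

7 decimal places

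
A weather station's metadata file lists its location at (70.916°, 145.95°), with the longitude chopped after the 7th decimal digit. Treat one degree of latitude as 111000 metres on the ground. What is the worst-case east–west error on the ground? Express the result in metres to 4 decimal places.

Truncating at 7 decimal places can drop up to a full unit in the last place, so the longitude may be off by as much as 1e-07°.
One degree of longitude at 70.916° is 111000 × cos 70.916° ≈ 111000 × 0.3270 = 36291.9 m.
East–west error: 1e-07° × 36291.9 m/° ≈ 0.00362919 m.

0.0036 metres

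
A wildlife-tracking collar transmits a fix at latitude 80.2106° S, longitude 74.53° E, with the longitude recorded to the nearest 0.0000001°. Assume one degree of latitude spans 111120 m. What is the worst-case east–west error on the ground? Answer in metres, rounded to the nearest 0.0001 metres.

0.0009 metres

Rounding to 7 decimal places leaves the longitude within ±5e-08° of the true value.
One degree of longitude at 80.2106° is 111120 × cos 80.2106° ≈ 111120 × 0.1700 = 18893.4 m.
Maximum E–W displacement: 5e-08 × 18893.4 = 0.000944671 m.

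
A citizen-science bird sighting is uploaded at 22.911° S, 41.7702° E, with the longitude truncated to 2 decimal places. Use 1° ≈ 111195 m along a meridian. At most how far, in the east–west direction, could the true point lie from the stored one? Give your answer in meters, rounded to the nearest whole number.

1024 meters

Truncating at 2 decimal places can drop up to a full unit in the last place, so the longitude may be off by as much as 0.01°.
At latitude 22.911° a degree of longitude spans 111195 m × cos 22.911° = 111195 × 0.9211 ≈ 102423 m.
So at most 0.01° × 102423 ≈ 1024.23 m east–west.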